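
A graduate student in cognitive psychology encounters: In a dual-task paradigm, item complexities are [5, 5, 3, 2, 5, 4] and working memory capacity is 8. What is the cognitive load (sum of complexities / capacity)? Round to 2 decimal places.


Total complexity = 5 + 5 + 3 + 2 + 5 + 4 = 24
Load = total / capacity = 24 / 8
= 3.00


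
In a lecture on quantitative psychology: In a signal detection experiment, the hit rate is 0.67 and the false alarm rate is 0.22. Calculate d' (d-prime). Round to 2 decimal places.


d' = z(HR) - z(FAR)
z(0.67) = 0.4399
z(0.22) = -0.7722
d' = 0.4399 - -0.7722
= 1.21


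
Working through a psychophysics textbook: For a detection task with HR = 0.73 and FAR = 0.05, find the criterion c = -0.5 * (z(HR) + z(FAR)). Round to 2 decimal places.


c = -0.5 * (z(HR) + z(FAR))
z(0.73) = 0.6128
z(0.05) = -1.6449
c = -0.5 * (0.6128 + -1.6449)
= -0.5 * -1.0321
= 0.52


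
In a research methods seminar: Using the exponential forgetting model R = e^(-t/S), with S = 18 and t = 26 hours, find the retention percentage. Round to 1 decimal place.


R = e^(-t/S)
-t/S = -26/18 = -1.444444
R = e^(-1.444444) = 0.235877
Percentage = 0.235877 * 100
= 23.6


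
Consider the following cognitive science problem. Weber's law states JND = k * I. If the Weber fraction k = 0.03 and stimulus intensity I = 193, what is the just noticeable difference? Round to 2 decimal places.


JND = k * I
JND = 0.03 * 193
= 5.79


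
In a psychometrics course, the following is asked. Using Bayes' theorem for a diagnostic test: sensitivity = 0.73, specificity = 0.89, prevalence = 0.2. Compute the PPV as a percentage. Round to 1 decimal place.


PPV = (sens * prev) / (sens * prev + (1-spec) * (1-prev))
Numerator = 0.73 * 0.2 = 0.146
P(positive and no disease) = (1 - spec) * (1 - prev) = (1 - 0.89) * (1 - 0.2) = 0.088
Denominator = 0.146 + 0.088 = 0.234
PPV = 0.146 / 0.234 = 0.623932
As percentage = 62.4


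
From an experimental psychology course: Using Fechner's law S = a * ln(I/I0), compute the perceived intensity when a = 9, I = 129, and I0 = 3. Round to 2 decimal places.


S = 9 * ln(129/3)
I/I0 = 43.0
ln(43.0) = 3.7612
S = 9 * 3.7612
= 33.85


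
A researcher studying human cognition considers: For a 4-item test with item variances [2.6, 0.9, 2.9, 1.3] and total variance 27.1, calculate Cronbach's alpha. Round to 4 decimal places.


alpha = (k/(k-1)) * (1 - sum(s_i^2)/s_total^2)
sum(item variances) = 7.7
k/(k-1) = 4/3 = 1.333333
1 - 7.7/27.1 = 1 - 0.284133 = 0.715867
alpha = 1.333333 * 0.715867
= 0.9545


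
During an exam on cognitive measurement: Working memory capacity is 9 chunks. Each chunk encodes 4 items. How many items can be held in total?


Total items = chunks * items_per_chunk
= 9 * 4
= 36


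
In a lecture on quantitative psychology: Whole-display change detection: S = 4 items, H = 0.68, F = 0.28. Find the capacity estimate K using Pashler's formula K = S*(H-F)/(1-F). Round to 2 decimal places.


K = S * (H - F) / (1 - F)
H - F = 0.4
1 - F = 0.72
K = 4 * 0.4 / 0.72
= 2.22


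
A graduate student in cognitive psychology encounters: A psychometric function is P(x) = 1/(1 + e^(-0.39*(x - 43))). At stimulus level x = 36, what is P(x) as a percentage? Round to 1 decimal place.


P(x) = 1/(1 + e^(-0.39*(36 - 43)))
Exponent = -0.39 * -7 = 2.73
e^(2.73) = 15.332887
P = 1/(1 + 15.332887) = 0.061226
Percentage = 6.1


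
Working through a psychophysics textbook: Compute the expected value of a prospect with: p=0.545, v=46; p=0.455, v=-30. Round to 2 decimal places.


EU = sum(p_i * v_i)
0.545 * 46 = 25.07
0.455 * -30 = -13.65
EU = 25.07 + -13.65
= 11.42


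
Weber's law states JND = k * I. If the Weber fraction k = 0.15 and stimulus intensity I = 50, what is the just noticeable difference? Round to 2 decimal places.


JND = k * I
JND = 0.15 * 50
= 7.50


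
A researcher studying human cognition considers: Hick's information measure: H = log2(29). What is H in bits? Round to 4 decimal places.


H = log2(n)
H = log2(29)
= 4.8580


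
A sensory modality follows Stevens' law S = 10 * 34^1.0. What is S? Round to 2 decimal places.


S = 10 * 34^1.0
34^1.0 = 34.0
S = 10 * 34.0
= 340.00


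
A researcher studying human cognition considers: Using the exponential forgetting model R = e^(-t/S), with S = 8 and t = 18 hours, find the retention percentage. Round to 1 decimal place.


R = e^(-t/S)
-t/S = -18/8 = -2.25
R = e^(-2.25) = 0.105399
Percentage = 0.105399 * 100
= 10.5


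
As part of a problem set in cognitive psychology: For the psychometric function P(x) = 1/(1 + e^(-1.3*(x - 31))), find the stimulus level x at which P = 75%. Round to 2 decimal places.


At P = 0.75: 0.75 = 1/(1 + e^(-k*(x-x0)))
Solving: e^(-k*(x-x0)) = 1/3
x = x0 + ln(3)/k
ln(3) = 1.0986
x = 31 + 1.0986/1.3
= 31 + 0.8451
= 31.85


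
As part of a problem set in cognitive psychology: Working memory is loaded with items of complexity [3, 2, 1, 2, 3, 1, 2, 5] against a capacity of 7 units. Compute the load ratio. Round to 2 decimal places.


Total complexity = 3 + 2 + 1 + 2 + 3 + 1 + 2 + 5 = 19
Load = total / capacity = 19 / 7
= 2.71


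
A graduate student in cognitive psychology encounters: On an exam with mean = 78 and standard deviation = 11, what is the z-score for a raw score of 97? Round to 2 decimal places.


z = (X - mu) / sigma
= (97 - 78) / 11
= 19 / 11
= 1.73


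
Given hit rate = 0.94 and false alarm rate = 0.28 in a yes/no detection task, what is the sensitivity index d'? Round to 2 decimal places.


d' = z(HR) - z(FAR)
z(0.94) = 1.5548
z(0.28) = -0.5828
d' = 1.5548 - -0.5828
= 2.14


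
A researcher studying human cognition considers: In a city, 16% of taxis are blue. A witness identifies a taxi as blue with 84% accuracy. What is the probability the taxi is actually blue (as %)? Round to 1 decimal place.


P(blue | says blue) = P(says blue | blue)*P(blue) / [P(says blue | blue)*P(blue) + P(says blue | not blue)*P(not blue)]
Numerator = 0.84 * 0.16 = 0.1344
False identification = 0.16 * 0.84 = 0.1344
P = 0.1344 / (0.1344 + 0.1344)
= 0.1344 / 0.2688
As percentage = 50.0


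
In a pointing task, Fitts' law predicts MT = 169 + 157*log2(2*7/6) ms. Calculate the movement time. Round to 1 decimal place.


MT = 169 + 157 * log2(2*7/6)
2D/W = 2.333333
log2(2.333333) = 1.2224
MT = 169 + 157 * 1.2224
= 360.9 ms


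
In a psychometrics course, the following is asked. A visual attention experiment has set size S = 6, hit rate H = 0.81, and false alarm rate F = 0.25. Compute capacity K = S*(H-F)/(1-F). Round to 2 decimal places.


K = S * (H - F) / (1 - F)
H - F = 0.56
1 - F = 0.75
K = 6 * 0.56 / 0.75
= 4.48


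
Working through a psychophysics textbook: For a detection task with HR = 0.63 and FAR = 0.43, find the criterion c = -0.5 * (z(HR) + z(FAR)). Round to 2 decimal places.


c = -0.5 * (z(HR) + z(FAR))
z(0.63) = 0.3319
z(0.43) = -0.1764
c = -0.5 * (0.3319 + -0.1764)
= -0.5 * 0.1555
= -0.08


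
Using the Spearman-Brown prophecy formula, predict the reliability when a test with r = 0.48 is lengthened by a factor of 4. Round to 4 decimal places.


r_new = n*r / (1 + (n-1)*r)
Numerator = 4 * 0.48 = 1.92
Denominator = 1 + 3 * 0.48 = 2.44
r_new = 1.92 / 2.44
= 0.7869


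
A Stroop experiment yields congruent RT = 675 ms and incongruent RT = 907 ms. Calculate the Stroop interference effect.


Stroop effect = RT(incongruent) - RT(congruent)
= 907 - 675
= 232 ms


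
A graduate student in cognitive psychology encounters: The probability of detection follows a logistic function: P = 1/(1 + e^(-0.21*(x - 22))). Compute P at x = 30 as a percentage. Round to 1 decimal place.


P(x) = 1/(1 + e^(-0.21*(30 - 22)))
Exponent = -0.21 * 8 = -1.68
e^(-1.68) = 0.186374
P = 1/(1 + 0.186374) = 0.842905
Percentage = 84.3


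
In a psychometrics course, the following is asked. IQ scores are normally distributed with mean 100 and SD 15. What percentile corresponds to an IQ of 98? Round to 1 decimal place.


z = (IQ - mean) / SD
z = (98 - 100) / 15 = -0.1333
Percentile = Phi(-0.1333) * 100
Phi(-0.1333) = 0.446978
= 44.7


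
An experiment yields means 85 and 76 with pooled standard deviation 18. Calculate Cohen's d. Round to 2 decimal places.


Cohen's d = (M1 - M2) / S_pooled
= (85 - 76) / 18
= 9 / 18
= 0.50


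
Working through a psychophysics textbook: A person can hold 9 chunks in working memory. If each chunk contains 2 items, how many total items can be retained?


Total items = chunks * items_per_chunk
= 9 * 2
= 18


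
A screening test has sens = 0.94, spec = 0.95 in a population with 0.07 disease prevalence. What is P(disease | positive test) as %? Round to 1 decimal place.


PPV = (sens * prev) / (sens * prev + (1-spec) * (1-prev))
Numerator = 0.94 * 0.07 = 0.0658
P(positive and no disease) = (1 - spec) * (1 - prev) = (1 - 0.95) * (1 - 0.07) = 0.0465
Denominator = 0.0658 + 0.0465 = 0.1123
PPV = 0.0658 / 0.1123 = 0.585931
As percentage = 58.6


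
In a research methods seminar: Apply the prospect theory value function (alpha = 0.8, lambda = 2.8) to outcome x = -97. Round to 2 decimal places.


Since x = -97 < 0, use v(x) = -lambda*(-x)^alpha
(-x) = 97
97^0.8 = 38.8524
v(-97) = -2.8 * 38.8524
= -108.79


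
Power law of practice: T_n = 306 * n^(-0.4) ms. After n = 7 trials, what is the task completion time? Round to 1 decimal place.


T_n = 306 * 7^(-0.4)
7^(-0.4) = 0.459157
T_n = 306 * 0.459157
= 140.5 ms


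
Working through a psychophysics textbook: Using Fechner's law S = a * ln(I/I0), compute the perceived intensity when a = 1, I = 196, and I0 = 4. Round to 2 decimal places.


S = 1 * ln(196/4)
I/I0 = 49.0
ln(49.0) = 3.8918
S = 1 * 3.8918
= 3.89


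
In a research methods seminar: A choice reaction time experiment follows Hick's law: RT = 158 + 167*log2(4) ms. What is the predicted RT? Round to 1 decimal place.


RT = 158 + 167 * log2(4)
log2(4) = 2.0
RT = 158 + 167 * 2.0
= 158 + 334.0
= 492.0 ms


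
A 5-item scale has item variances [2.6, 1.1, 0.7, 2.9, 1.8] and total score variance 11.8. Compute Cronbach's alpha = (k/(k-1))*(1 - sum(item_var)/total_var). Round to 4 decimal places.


alpha = (k/(k-1)) * (1 - sum(s_i^2)/s_total^2)
sum(item variances) = 9.1
k/(k-1) = 5/4 = 1.25
1 - 9.1/11.8 = 1 - 0.771186 = 0.228814
alpha = 1.25 * 0.228814
= 0.2860


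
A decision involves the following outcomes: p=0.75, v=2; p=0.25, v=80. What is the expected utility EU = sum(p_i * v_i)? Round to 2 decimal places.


EU = sum(p_i * v_i)
0.75 * 2 = 1.5
0.25 * 80 = 20.0
EU = 1.5 + 20.0
= 21.50


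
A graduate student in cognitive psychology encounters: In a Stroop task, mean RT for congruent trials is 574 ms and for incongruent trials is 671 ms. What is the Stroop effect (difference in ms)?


Stroop effect = RT(incongruent) - RT(congruent)
= 671 - 574
= 97 ms


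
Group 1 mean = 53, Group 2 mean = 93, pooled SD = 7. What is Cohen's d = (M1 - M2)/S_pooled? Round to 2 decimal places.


Cohen's d = (M1 - M2) / S_pooled
= (53 - 93) / 7
= -40 / 7
= -5.71


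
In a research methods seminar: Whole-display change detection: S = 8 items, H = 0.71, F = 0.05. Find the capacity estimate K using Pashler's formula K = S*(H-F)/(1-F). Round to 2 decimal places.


K = S * (H - F) / (1 - F)
H - F = 0.66
1 - F = 0.95
K = 8 * 0.66 / 0.95
= 5.56


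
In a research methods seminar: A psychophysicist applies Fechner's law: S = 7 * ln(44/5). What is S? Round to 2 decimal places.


S = 7 * ln(44/5)
I/I0 = 8.8
ln(8.8) = 2.1748
S = 7 * 2.1748
= 15.22


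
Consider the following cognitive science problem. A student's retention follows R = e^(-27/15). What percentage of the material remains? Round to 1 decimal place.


R = e^(-t/S)
-t/S = -27/15 = -1.8
R = e^(-1.8) = 0.165299
Percentage = 0.165299 * 100
= 16.5


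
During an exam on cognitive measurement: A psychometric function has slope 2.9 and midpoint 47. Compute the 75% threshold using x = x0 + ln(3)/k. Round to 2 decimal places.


At P = 0.75: 0.75 = 1/(1 + e^(-k*(x-x0)))
Solving: e^(-k*(x-x0)) = 1/3
x = x0 + ln(3)/k
ln(3) = 1.0986
x = 47 + 1.0986/2.9
= 47 + 0.3788
= 47.38


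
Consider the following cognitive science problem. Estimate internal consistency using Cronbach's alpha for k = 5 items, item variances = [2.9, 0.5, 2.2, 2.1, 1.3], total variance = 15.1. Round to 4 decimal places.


alpha = (k/(k-1)) * (1 - sum(s_i^2)/s_total^2)
sum(item variances) = 9.0
k/(k-1) = 5/4 = 1.25
1 - 9.0/15.1 = 1 - 0.596026 = 0.403974
alpha = 1.25 * 0.403974
= 0.5050


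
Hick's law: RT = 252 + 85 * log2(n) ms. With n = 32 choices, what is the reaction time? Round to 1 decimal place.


RT = 252 + 85 * log2(32)
log2(32) = 5.0
RT = 252 + 85 * 5.0
= 252 + 425.0
= 677.0 ms


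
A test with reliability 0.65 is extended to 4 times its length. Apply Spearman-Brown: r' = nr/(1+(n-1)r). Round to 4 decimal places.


r_new = n*r / (1 + (n-1)*r)
Numerator = 4 * 0.65 = 2.6
Denominator = 1 + 3 * 0.65 = 2.95
r_new = 2.6 / 2.95
= 0.8814


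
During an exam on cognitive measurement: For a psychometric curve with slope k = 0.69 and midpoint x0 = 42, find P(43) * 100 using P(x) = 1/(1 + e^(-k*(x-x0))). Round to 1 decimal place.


P(x) = 1/(1 + e^(-0.69*(43 - 42)))
Exponent = -0.69 * 1 = -0.69
e^(-0.69) = 0.501576
P = 1/(1 + 0.501576) = 0.665967
Percentage = 66.6


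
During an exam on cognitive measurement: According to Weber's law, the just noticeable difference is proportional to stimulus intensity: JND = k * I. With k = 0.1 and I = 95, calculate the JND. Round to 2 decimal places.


JND = k * I
JND = 0.1 * 95
= 9.50


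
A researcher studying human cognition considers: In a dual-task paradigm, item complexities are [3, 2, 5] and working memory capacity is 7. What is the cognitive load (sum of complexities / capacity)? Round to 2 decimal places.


Total complexity = 3 + 2 + 5 = 10
Load = total / capacity = 10 / 7
= 1.43


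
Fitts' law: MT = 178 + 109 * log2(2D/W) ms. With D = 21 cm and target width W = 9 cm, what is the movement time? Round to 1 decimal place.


MT = 178 + 109 * log2(2*21/9)
2D/W = 4.666667
log2(4.666667) = 2.2224
MT = 178 + 109 * 2.2224
= 420.2 ms


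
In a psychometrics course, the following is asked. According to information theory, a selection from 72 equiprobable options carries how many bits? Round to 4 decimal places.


H = log2(n)
H = log2(72)
= 6.1699


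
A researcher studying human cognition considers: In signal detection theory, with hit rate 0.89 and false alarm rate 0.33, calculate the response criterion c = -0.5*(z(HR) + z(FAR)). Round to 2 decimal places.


c = -0.5 * (z(HR) + z(FAR))
z(0.89) = 1.2265
z(0.33) = -0.4399
c = -0.5 * (1.2265 + -0.4399)
= -0.5 * 0.7866
= -0.39


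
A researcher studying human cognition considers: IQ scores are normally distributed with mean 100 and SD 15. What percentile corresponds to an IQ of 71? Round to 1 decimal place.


z = (IQ - mean) / SD
z = (71 - 100) / 15 = -1.9333
Percentile = Phi(-1.9333) * 100
Phi(-1.9333) = 0.0266
= 2.7


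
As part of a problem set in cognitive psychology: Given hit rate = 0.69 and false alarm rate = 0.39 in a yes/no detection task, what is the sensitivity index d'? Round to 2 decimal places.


d' = z(HR) - z(FAR)
z(0.69) = 0.4959
z(0.39) = -0.2793
d' = 0.4959 - -0.2793
= 0.78


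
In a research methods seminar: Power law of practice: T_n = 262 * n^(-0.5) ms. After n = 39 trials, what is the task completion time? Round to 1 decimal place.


T_n = 262 * 39^(-0.5)
39^(-0.5) = 0.160128
T_n = 262 * 0.160128
= 42.0 ms


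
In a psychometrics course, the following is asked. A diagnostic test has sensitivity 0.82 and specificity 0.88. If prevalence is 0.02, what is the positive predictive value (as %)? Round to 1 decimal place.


PPV = (sens * prev) / (sens * prev + (1-spec) * (1-prev))
Numerator = 0.82 * 0.02 = 0.0164
P(positive and no disease) = (1 - spec) * (1 - prev) = (1 - 0.88) * (1 - 0.02) = 0.1176
Denominator = 0.0164 + 0.1176 = 0.134
PPV = 0.0164 / 0.134 = 0.122388
As percentage = 12.2


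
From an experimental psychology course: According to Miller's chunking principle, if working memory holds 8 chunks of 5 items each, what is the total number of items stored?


Total items = chunks * items_per_chunk
= 8 * 5
= 40


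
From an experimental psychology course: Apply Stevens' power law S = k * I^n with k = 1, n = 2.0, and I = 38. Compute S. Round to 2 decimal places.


S = 1 * 38^2.0
38^2.0 = 1444.0
S = 1 * 1444.0
= 1444.00


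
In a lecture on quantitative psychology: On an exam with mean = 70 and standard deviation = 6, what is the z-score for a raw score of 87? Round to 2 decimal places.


z = (X - mu) / sigma
= (87 - 70) / 6
= 17 / 6
= 2.83


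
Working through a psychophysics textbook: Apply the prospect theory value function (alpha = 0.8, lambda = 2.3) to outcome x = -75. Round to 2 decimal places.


Since x = -75 < 0, use v(x) = -lambda*(-x)^alpha
(-x) = 75
75^0.8 = 31.6263
v(-75) = -2.3 * 31.6263
= -72.74


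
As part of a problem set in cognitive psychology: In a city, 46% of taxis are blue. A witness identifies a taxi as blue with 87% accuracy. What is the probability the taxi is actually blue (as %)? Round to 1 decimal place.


P(blue | says blue) = P(says blue | blue)*P(blue) / [P(says blue | blue)*P(blue) + P(says blue | not blue)*P(not blue)]
Numerator = 0.87 * 0.46 = 0.4002
False identification = 0.13 * 0.54 = 0.0702
P = 0.4002 / (0.4002 + 0.0702)
= 0.4002 / 0.4704
As percentage = 85.1


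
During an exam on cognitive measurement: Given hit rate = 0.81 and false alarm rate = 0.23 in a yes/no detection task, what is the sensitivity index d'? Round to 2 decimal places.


d' = z(HR) - z(FAR)
z(0.81) = 0.8779
z(0.23) = -0.7388
d' = 0.8779 - -0.7388
= 1.62


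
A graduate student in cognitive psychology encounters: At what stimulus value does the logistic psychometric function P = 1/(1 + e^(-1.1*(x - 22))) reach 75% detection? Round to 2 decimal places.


At P = 0.75: 0.75 = 1/(1 + e^(-k*(x-x0)))
Solving: e^(-k*(x-x0)) = 1/3
x = x0 + ln(3)/k
ln(3) = 1.0986
x = 22 + 1.0986/1.1
= 22 + 0.9987
= 23.00


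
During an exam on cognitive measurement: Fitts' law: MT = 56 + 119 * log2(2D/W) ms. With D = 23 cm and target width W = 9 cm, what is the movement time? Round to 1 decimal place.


MT = 56 + 119 * log2(2*23/9)
2D/W = 5.111111
log2(5.111111) = 2.3536
MT = 56 + 119 * 2.3536
= 336.1 ms


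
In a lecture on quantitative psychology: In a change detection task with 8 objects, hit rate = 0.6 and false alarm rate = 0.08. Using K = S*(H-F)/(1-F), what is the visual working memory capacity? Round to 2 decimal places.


K = S * (H - F) / (1 - F)
H - F = 0.52
1 - F = 0.92
K = 8 * 0.52 / 0.92
= 4.52


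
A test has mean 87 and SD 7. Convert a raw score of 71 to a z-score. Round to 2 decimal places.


z = (X - mu) / sigma
= (71 - 87) / 7
= -16 / 7
= -2.29


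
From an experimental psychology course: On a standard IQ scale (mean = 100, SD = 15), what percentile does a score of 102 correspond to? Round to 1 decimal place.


z = (IQ - mean) / SD
z = (102 - 100) / 15 = 0.1333
Percentile = Phi(0.1333) * 100
Phi(0.1333) = 0.553022
= 55.3


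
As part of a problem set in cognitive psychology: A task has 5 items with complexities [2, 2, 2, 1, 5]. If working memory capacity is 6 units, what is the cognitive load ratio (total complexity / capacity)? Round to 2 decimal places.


Total complexity = 2 + 2 + 2 + 1 + 5 = 12
Load = total / capacity = 12 / 6
= 2.00


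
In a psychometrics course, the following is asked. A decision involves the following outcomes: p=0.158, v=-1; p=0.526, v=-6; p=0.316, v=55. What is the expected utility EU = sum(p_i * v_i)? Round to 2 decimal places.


EU = sum(p_i * v_i)
0.158 * -1 = -0.158
0.526 * -6 = -3.156
0.316 * 55 = 17.38
EU = -0.158 + -3.156 + 17.38
= 14.07


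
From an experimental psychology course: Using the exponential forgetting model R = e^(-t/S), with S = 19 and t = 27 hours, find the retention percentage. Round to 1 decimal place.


R = e^(-t/S)
-t/S = -27/19 = -1.421053
R = e^(-1.421053) = 0.24146
Percentage = 0.24146 * 100
= 24.1


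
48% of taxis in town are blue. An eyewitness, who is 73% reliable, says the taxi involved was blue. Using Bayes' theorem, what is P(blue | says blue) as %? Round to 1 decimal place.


P(blue | says blue) = P(says blue | blue)*P(blue) / [P(says blue | blue)*P(blue) + P(says blue | not blue)*P(not blue)]
Numerator = 0.73 * 0.48 = 0.3504
False identification = 0.27 * 0.52 = 0.1404
P = 0.3504 / (0.3504 + 0.1404)
= 0.3504 / 0.4908
As percentage = 71.4


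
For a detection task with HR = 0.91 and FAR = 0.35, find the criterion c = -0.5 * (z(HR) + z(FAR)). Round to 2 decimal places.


c = -0.5 * (z(HR) + z(FAR))
z(0.91) = 1.3408
z(0.35) = -0.3853
c = -0.5 * (1.3408 + -0.3853)
= -0.5 * 0.9555
= -0.48


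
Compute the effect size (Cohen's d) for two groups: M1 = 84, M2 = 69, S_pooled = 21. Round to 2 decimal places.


Cohen's d = (M1 - M2) / S_pooled
= (84 - 69) / 21
= 15 / 21
= 0.71


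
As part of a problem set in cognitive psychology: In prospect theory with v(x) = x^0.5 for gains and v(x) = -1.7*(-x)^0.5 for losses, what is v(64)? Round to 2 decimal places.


Since x = 64 >= 0, use v(x) = x^0.5
64^0.5 = 8.0
v(64) = 8.00


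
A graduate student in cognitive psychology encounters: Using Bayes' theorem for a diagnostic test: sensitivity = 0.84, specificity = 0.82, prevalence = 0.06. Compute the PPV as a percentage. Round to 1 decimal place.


PPV = (sens * prev) / (sens * prev + (1-spec) * (1-prev))
Numerator = 0.84 * 0.06 = 0.0504
P(positive and no disease) = (1 - spec) * (1 - prev) = (1 - 0.82) * (1 - 0.06) = 0.1692
Denominator = 0.0504 + 0.1692 = 0.2196
PPV = 0.0504 / 0.2196 = 0.229508
As percentage = 23.0


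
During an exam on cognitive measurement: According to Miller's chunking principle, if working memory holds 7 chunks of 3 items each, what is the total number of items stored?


Total items = chunks * items_per_chunk
= 7 * 3
= 21


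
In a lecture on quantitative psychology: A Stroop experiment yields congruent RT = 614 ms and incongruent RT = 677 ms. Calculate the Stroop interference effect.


Stroop effect = RT(incongruent) - RT(congruent)
= 677 - 614
= 63 ms


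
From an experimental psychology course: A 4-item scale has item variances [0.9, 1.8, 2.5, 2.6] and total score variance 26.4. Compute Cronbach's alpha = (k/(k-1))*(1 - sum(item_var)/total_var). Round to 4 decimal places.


alpha = (k/(k-1)) * (1 - sum(s_i^2)/s_total^2)
sum(item variances) = 7.8
k/(k-1) = 4/3 = 1.333333
1 - 7.8/26.4 = 1 - 0.295455 = 0.704545
alpha = 1.333333 * 0.704545
= 0.9394


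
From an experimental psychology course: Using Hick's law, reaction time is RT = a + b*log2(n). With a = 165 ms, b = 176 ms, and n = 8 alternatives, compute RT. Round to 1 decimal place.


RT = 165 + 176 * log2(8)
log2(8) = 3.0
RT = 165 + 176 * 3.0
= 165 + 528.0
= 693.0 ms


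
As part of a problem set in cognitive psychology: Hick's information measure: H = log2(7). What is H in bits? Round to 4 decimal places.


H = log2(n)
H = log2(7)
= 2.8074


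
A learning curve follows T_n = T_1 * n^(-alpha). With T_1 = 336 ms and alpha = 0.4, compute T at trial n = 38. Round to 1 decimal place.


T_n = 336 * 38^(-0.4)
38^(-0.4) = 0.233392
T_n = 336 * 0.233392
= 78.4 ms


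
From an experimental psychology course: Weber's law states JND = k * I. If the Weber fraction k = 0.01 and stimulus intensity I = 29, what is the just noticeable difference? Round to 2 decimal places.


JND = k * I
JND = 0.01 * 29
= 0.29


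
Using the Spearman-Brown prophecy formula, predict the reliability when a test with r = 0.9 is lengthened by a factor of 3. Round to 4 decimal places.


r_new = n*r / (1 + (n-1)*r)
Numerator = 3 * 0.9 = 2.7
Denominator = 1 + 2 * 0.9 = 2.8
r_new = 2.7 / 2.8
= 0.9643


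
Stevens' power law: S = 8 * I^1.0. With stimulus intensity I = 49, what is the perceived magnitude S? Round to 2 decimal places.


S = 8 * 49^1.0
49^1.0 = 49.0
S = 8 * 49.0
= 392.00


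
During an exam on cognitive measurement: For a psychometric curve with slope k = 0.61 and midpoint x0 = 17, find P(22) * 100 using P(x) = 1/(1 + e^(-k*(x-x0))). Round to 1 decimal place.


P(x) = 1/(1 + e^(-0.61*(22 - 17)))
Exponent = -0.61 * 5 = -3.05
e^(-3.05) = 0.047359
P = 1/(1 + 0.047359) = 0.954782
Percentage = 95.5


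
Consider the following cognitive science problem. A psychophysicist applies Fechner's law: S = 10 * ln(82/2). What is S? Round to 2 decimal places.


S = 10 * ln(82/2)
I/I0 = 41.0
ln(41.0) = 3.7136
S = 10 * 3.7136
= 37.14


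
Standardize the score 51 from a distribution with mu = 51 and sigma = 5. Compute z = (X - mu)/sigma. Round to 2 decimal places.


z = (X - mu) / sigma
= (51 - 51) / 5
= 0 / 5
= 0.00


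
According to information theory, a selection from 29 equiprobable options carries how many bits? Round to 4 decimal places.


H = log2(n)
H = log2(29)
= 4.8580


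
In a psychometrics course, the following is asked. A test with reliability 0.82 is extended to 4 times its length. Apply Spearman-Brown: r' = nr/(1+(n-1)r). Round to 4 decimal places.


r_new = n*r / (1 + (n-1)*r)
Numerator = 4 * 0.82 = 3.28
Denominator = 1 + 3 * 0.82 = 3.46
r_new = 3.28 / 3.46
= 0.9480


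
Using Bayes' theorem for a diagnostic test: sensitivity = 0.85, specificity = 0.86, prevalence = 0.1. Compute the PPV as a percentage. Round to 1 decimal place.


PPV = (sens * prev) / (sens * prev + (1-spec) * (1-prev))
Numerator = 0.85 * 0.1 = 0.085
P(positive and no disease) = (1 - spec) * (1 - prev) = (1 - 0.86) * (1 - 0.1) = 0.126
Denominator = 0.085 + 0.126 = 0.211
PPV = 0.085 / 0.211 = 0.402844
As percentage = 40.3


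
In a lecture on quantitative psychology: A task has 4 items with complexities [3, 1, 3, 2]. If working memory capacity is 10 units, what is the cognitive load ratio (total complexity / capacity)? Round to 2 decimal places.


Total complexity = 3 + 1 + 3 + 2 = 9
Load = total / capacity = 9 / 10
= 0.90


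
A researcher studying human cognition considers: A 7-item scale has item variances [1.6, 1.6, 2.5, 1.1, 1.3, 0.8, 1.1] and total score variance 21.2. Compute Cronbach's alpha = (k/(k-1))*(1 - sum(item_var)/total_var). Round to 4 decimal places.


alpha = (k/(k-1)) * (1 - sum(s_i^2)/s_total^2)
sum(item variances) = 10.0
k/(k-1) = 7/6 = 1.166667
1 - 10.0/21.2 = 1 - 0.471698 = 0.528302
alpha = 1.166667 * 0.528302
= 0.6164


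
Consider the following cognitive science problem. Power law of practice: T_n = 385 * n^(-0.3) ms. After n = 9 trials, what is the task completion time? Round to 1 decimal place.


T_n = 385 * 9^(-0.3)
9^(-0.3) = 0.517282
T_n = 385 * 0.517282
= 199.2 ms


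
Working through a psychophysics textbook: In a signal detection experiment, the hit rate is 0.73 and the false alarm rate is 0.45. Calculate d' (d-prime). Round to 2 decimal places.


d' = z(HR) - z(FAR)
z(0.73) = 0.6128
z(0.45) = -0.1257
d' = 0.6128 - -0.1257
= 0.74


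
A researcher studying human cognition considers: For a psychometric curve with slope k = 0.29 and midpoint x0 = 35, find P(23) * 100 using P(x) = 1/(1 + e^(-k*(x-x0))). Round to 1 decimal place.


P(x) = 1/(1 + e^(-0.29*(23 - 35)))
Exponent = -0.29 * -12 = 3.48
e^(3.48) = 32.459722
P = 1/(1 + 32.459722) = 0.029887
Percentage = 3.0


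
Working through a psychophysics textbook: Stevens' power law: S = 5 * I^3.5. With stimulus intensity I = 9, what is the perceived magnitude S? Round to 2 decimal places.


S = 5 * 9^3.5
9^3.5 = 2187.0
S = 5 * 2187.0
= 10935.00


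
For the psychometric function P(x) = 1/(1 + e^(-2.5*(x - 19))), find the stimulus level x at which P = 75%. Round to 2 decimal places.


At P = 0.75: 0.75 = 1/(1 + e^(-k*(x-x0)))
Solving: e^(-k*(x-x0)) = 1/3
x = x0 + ln(3)/k
ln(3) = 1.0986
x = 19 + 1.0986/2.5
= 19 + 0.4394
= 19.44


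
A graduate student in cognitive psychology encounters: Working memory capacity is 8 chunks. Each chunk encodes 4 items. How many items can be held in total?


Total items = chunks * items_per_chunk
= 8 * 4
= 32


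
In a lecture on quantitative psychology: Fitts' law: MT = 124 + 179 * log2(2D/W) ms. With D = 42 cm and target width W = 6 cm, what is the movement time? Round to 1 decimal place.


MT = 124 + 179 * log2(2*42/6)
2D/W = 14.0
log2(14.0) = 3.8074
MT = 124 + 179 * 3.8074
= 805.5 ms


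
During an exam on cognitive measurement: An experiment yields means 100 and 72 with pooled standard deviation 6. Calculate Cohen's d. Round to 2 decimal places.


Cohen's d = (M1 - M2) / S_pooled
= (100 - 72) / 6
= 28 / 6
= 4.67


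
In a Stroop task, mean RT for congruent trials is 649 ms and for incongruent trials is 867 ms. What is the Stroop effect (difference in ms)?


Stroop effect = RT(incongruent) - RT(congruent)
= 867 - 649
= 218 ms


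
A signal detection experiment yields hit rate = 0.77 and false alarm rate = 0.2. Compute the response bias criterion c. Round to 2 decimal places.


c = -0.5 * (z(HR) + z(FAR))
z(0.77) = 0.7388
z(0.2) = -0.8416
c = -0.5 * (0.7388 + -0.8416)
= -0.5 * -0.1028
= 0.05


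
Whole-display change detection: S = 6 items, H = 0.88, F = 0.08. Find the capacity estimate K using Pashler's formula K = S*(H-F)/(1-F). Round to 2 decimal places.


K = S * (H - F) / (1 - F)
H - F = 0.8
1 - F = 0.92
K = 6 * 0.8 / 0.92
= 5.22


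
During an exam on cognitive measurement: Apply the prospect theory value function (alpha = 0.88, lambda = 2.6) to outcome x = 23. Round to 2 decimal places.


Since x = 23 >= 0, use v(x) = x^0.88
23^0.88 = 15.7878
v(23) = 15.79


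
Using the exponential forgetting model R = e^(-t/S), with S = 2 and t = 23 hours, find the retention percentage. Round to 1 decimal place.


R = e^(-t/S)
-t/S = -23/2 = -11.5
R = e^(-11.5) = 1e-05
Percentage = 1e-05 * 100
= 0.0


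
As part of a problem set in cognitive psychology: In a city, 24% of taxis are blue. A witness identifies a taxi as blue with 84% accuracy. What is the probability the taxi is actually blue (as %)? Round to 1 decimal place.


P(blue | says blue) = P(says blue | blue)*P(blue) / [P(says blue | blue)*P(blue) + P(says blue | not blue)*P(not blue)]
Numerator = 0.84 * 0.24 = 0.2016
False identification = 0.16 * 0.76 = 0.1216
P = 0.2016 / (0.2016 + 0.1216)
= 0.2016 / 0.3232
As percentage = 62.4


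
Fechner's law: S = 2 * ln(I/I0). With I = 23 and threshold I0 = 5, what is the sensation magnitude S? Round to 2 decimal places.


S = 2 * ln(23/5)
I/I0 = 4.6
ln(4.6) = 1.5261
S = 2 * 1.5261
= 3.05


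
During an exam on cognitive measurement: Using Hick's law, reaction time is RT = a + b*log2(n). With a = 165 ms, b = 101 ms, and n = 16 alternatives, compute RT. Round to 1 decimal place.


RT = 165 + 101 * log2(16)
log2(16) = 4.0
RT = 165 + 101 * 4.0
= 165 + 404.0
= 569.0 ms


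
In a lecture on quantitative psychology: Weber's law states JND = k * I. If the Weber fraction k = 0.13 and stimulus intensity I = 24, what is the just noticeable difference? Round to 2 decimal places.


JND = k * I
JND = 0.13 * 24
= 3.12


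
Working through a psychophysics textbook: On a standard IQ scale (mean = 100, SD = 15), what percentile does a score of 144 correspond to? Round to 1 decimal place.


z = (IQ - mean) / SD
z = (144 - 100) / 15 = 2.9333
Percentile = Phi(2.9333) * 100
Phi(2.9333) = 0.998323
= 99.8


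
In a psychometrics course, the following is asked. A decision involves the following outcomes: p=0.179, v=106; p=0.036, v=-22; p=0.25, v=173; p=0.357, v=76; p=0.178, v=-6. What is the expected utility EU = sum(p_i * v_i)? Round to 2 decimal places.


EU = sum(p_i * v_i)
0.179 * 106 = 18.974
0.036 * -22 = -0.792
0.25 * 173 = 43.25
0.357 * 76 = 27.132
0.178 * -6 = -1.068
EU = 18.974 + -0.792 + 43.25 + 27.132 + -1.068
= 87.50


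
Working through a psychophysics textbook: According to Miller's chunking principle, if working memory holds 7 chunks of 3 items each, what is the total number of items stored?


Total items = chunks * items_per_chunk
= 7 * 3
= 21


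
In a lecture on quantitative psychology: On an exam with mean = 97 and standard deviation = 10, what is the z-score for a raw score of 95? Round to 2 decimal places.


z = (X - mu) / sigma
= (95 - 97) / 10
= -2 / 10
= -0.20


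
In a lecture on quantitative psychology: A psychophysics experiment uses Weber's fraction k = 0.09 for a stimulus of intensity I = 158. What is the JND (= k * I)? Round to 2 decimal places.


JND = k * I
JND = 0.09 * 158
= 14.22


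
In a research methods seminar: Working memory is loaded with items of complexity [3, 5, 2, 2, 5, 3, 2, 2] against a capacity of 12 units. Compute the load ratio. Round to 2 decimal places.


Total complexity = 3 + 5 + 2 + 2 + 5 + 3 + 2 + 2 = 24
Load = total / capacity = 24 / 12
= 2.00


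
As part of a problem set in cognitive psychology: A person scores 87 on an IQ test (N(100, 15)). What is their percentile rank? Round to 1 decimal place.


z = (IQ - mean) / SD
z = (87 - 100) / 15 = -0.8667
Percentile = Phi(-0.8667) * 100
Phi(-0.8667) = 0.193053
= 19.3


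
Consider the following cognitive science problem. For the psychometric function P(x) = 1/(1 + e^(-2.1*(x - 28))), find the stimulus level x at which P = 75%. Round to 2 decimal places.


At P = 0.75: 0.75 = 1/(1 + e^(-k*(x-x0)))
Solving: e^(-k*(x-x0)) = 1/3
x = x0 + ln(3)/k
ln(3) = 1.0986
x = 28 + 1.0986/2.1
= 28 + 0.5231
= 28.52


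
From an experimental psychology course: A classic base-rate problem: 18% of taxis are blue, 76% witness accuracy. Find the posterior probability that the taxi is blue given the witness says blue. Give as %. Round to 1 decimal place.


P(blue | says blue) = P(says blue | blue)*P(blue) / [P(says blue | blue)*P(blue) + P(says blue | not blue)*P(not blue)]
Numerator = 0.76 * 0.18 = 0.1368
False identification = 0.24 * 0.82 = 0.1968
P = 0.1368 / (0.1368 + 0.1968)
= 0.1368 / 0.3336
As percentage = 41.0


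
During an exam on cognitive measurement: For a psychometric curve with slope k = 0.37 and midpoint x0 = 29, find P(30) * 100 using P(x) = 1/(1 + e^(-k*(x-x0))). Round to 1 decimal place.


P(x) = 1/(1 + e^(-0.37*(30 - 29)))
Exponent = -0.37 * 1 = -0.37
e^(-0.37) = 0.690734
P = 1/(1 + 0.690734) = 0.591459
Percentage = 59.1


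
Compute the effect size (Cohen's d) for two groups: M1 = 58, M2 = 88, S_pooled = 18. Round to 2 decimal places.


Cohen's d = (M1 - M2) / S_pooled
= (58 - 88) / 18
= -30 / 18
= -1.67


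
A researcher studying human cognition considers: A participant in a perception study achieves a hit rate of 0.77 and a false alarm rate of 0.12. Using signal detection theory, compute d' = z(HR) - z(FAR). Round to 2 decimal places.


d' = z(HR) - z(FAR)
z(0.77) = 0.7388
z(0.12) = -1.175
d' = 0.7388 - -1.175
= 1.91


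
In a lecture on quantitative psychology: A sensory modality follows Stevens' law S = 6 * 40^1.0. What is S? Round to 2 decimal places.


S = 6 * 40^1.0
40^1.0 = 40.0
S = 6 * 40.0
= 240.00


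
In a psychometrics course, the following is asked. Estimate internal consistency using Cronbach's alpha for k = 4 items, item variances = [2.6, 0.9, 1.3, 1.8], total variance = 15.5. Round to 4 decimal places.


alpha = (k/(k-1)) * (1 - sum(s_i^2)/s_total^2)
sum(item variances) = 6.6
k/(k-1) = 4/3 = 1.333333
1 - 6.6/15.5 = 1 - 0.425806 = 0.574194
alpha = 1.333333 * 0.574194
= 0.7656


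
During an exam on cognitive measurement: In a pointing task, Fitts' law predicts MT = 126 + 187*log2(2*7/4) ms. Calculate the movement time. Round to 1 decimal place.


MT = 126 + 187 * log2(2*7/4)
2D/W = 3.5
log2(3.5) = 1.8074
MT = 126 + 187 * 1.8074
= 464.0 ms


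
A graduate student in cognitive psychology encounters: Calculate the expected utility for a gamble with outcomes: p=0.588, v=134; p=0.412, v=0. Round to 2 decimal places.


EU = sum(p_i * v_i)
0.588 * 134 = 78.792
0.412 * 0 = 0.0
EU = 78.792 + 0.0
= 78.79


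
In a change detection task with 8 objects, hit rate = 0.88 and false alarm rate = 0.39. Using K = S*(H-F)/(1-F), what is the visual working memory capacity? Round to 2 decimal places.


K = S * (H - F) / (1 - F)
H - F = 0.49
1 - F = 0.61
K = 8 * 0.49 / 0.61
= 6.43


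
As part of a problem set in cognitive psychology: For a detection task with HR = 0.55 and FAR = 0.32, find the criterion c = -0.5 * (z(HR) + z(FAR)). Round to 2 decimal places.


c = -0.5 * (z(HR) + z(FAR))
z(0.55) = 0.1257
z(0.32) = -0.4677
c = -0.5 * (0.1257 + -0.4677)
= -0.5 * -0.342
= 0.17


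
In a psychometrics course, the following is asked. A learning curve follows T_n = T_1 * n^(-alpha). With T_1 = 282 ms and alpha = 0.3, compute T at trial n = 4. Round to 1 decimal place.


T_n = 282 * 4^(-0.3)
4^(-0.3) = 0.659754
T_n = 282 * 0.659754
= 186.1 ms


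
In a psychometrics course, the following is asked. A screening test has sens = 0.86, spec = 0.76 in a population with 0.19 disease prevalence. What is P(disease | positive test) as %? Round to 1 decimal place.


PPV = (sens * prev) / (sens * prev + (1-spec) * (1-prev))
Numerator = 0.86 * 0.19 = 0.1634
P(positive and no disease) = (1 - spec) * (1 - prev) = (1 - 0.76) * (1 - 0.19) = 0.1944
Denominator = 0.1634 + 0.1944 = 0.3578
PPV = 0.1634 / 0.3578 = 0.45668
As percentage = 45.7


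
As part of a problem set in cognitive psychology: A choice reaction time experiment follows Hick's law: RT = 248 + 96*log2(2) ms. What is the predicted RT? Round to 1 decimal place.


RT = 248 + 96 * log2(2)
log2(2) = 1.0
RT = 248 + 96 * 1.0
= 248 + 96.0
= 344.0 ms


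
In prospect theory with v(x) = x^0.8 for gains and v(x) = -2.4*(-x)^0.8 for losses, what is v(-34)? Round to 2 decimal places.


Since x = -34 < 0, use v(x) = -lambda*(-x)^alpha
(-x) = 34
34^0.8 = 16.7951
v(-34) = -2.4 * 16.7951
= -40.31


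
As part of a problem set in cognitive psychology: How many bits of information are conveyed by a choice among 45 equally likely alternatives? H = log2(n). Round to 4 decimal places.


H = log2(n)
H = log2(45)
= 5.4919


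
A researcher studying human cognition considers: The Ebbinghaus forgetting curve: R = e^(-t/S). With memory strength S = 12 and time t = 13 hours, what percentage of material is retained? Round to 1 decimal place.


R = e^(-t/S)
-t/S = -13/12 = -1.083333
R = e^(-1.083333) = 0.338466
Percentage = 0.338466 * 100
= 33.8


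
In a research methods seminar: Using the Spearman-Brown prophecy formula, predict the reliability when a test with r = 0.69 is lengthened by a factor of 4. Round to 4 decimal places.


r_new = n*r / (1 + (n-1)*r)
Numerator = 4 * 0.69 = 2.76
Denominator = 1 + 3 * 0.69 = 3.07
r_new = 2.76 / 3.07
= 0.8990


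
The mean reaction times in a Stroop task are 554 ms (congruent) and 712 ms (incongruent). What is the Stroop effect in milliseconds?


Stroop effect = RT(incongruent) - RT(congruent)
= 712 - 554
= 158 ms


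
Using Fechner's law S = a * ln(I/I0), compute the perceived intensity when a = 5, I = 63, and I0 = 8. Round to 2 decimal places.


S = 5 * ln(63/8)
I/I0 = 7.875
ln(7.875) = 2.0637
S = 5 * 2.0637
= 10.32


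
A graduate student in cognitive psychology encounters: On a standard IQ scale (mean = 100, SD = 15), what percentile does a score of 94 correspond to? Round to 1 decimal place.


z = (IQ - mean) / SD
z = (94 - 100) / 15 = -0.4
Percentile = Phi(-0.4) * 100
Phi(-0.4) = 0.344578
= 34.5


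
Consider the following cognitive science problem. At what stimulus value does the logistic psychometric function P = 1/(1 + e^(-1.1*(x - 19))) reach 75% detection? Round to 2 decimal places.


At P = 0.75: 0.75 = 1/(1 + e^(-k*(x-x0)))
Solving: e^(-k*(x-x0)) = 1/3
x = x0 + ln(3)/k
ln(3) = 1.0986
x = 19 + 1.0986/1.1
= 19 + 0.9987
= 20.00
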